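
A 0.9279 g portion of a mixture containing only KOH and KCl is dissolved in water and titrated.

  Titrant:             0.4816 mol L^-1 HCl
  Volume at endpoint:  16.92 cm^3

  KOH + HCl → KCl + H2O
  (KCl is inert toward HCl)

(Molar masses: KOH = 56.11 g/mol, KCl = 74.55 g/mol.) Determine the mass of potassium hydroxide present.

n(HCl) = 0.01692 × 0.4816 = 8.149 × 10^-3 mol
Let x = n(KOH), y = n(KCl).
Titrant: 1x = 8.149 × 10^-3;  mass: 56.11x + 74.55y = 0.9279
Solving, x = 8.149 × 10^-3 mol, y = 6.314 × 10^-3 mol
mass of KOH = 8.149 × 10^-3 × 56.11 = 0.4572 g

0.4572 g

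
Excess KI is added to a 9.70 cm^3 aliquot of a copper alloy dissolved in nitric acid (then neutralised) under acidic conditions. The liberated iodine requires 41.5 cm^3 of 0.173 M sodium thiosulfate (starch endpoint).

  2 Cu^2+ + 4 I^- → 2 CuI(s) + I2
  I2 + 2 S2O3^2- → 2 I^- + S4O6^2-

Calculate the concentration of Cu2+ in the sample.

n(S2O3^2-) = 0.0415 × 0.173 = 7.18 × 10^-3 mol
n(I2) = n(S2O3^2-)/2 = 3.59 × 10^-3 mol
From the 2:1 ratio, n(Cu2+) in the aliquot = 2/1 × 3.59 × 10^-3 = 7.18 × 10^-3 mol
[Cu2+] = 7.18 × 10^-3 / 0.00970 = 0.740 mol/L

0.740 M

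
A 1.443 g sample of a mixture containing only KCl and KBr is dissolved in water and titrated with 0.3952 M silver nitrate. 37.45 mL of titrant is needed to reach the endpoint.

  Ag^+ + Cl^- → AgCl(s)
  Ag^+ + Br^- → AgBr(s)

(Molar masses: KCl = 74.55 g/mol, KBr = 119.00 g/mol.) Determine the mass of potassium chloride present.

0.5337 g

n(AgNO3) = 0.03745 × 0.3952 = 0.01480 mol
Let x = n(KCl), y = n(KBr).
Titrant: 1x + 1y = 0.01480;  mass: 74.55x + 119.00y = 1.443
Solving, x = 7.159 × 10^-3 mol, y = 7.641 × 10^-3 mol
mass of KCl = 7.159 × 10^-3 × 74.55 = 0.5337 g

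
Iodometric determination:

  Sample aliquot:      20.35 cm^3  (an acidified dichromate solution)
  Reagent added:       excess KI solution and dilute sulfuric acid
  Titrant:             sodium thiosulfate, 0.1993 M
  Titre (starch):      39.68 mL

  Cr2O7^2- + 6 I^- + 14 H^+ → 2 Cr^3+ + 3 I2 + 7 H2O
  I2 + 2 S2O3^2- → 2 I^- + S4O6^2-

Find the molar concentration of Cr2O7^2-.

n(S2O3^2-) = 0.03968 × 0.1993 = 7.908 × 10^-3 mol
n(I2) = n(S2O3^2-)/2 = 3.954 × 10^-3 mol
From the 1:3 ratio, n(Cr2O7^2-) in the aliquot = 1/3 × 3.954 × 10^-3 = 1.318 × 10^-3 mol
[Cr2O7^2-] = 1.318 × 10^-3 / 0.02035 = 0.06477 mol/L

0.06477 M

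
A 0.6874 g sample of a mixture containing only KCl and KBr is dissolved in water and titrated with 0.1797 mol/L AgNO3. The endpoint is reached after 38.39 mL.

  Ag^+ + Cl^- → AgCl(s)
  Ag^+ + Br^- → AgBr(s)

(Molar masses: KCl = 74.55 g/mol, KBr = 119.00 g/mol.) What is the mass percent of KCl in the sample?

n(AgNO3) = 0.03839 × 0.1797 = 6.899 × 10^-3 mol
Let x = n(KCl), y = n(KBr).
Titrant: 1x + 1y = 6.899 × 10^-3;  mass: 74.55x + 119.00y = 0.6874
Solving, x = 3.004 × 10^-3 mol, y = 3.894 × 10^-3 mol
mass of KCl = 3.004 × 10^-3 × 74.55 = 0.2240 g
% KCl = 0.2240 / 0.6874 × 100 = 32.58 %

32.58 %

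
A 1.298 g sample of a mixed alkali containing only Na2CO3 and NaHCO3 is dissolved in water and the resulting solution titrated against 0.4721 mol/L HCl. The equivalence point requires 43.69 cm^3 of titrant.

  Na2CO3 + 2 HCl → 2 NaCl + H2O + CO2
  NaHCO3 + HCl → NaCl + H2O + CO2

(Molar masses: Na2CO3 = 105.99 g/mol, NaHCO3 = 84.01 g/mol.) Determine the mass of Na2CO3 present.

0.7429 g

n(HCl) = 0.04369 × 0.4721 = 0.02063 mol
Let x = n(Na2CO3), y = n(NaHCO3).
Titrant: 2x + 1y = 0.02063;  mass: 105.99x + 84.01y = 1.298
Solving, x = 7.009 × 10^-3 mol, y = 6.607 × 10^-3 mol
mass of Na2CO3 = 7.009 × 10^-3 × 105.99 = 0.7429 g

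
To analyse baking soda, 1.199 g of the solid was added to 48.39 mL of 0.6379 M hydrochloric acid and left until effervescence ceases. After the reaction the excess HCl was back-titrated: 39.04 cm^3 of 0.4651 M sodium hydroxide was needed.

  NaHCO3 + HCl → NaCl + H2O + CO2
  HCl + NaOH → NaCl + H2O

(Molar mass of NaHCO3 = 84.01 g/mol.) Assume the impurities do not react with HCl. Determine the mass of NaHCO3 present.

1.068 g

n(HCl) added = 0.04839 × 0.6379 = 0.03087 mol
n(NaOH) used in back-titration = 0.03904 × 0.4651 = 0.01816 mol
n(HCl) left over = 0.01816 mol (1:1 ratio)
n(HCl) consumed by analyte = 0.03087 − 0.01816 = 0.01271 mol
n(NaHCO3) = 0.01271 mol (1:1 ratio)
mass of NaHCO3 = 0.01271 × 84.01 = 1.068 g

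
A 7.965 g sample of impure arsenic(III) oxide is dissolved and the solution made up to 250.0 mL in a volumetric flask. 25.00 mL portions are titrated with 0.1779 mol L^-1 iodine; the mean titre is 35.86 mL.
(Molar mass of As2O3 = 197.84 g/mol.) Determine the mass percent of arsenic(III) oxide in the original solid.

As2O3 + 2 I2 + 2 H2O → As2O5 + 4 HI
n(I2) per titration = 0.03586 × 0.1779 = 6.379 × 10^-3 mol
From the 1:2 ratio, n(As2O3) in each aliquot = 1/2 × 6.379 × 10^-3 = 3.190 × 10^-3 mol
n(As2O3) in the whole flask = 3.190 × 10^-3 × 250.0/25.00 = 0.03190 mol
mass of As2O3 = 0.03190 × 197.84 = 6.311 g
% As2O3 = 6.311 / 7.965 × 100 = 79.23 %

79.23 %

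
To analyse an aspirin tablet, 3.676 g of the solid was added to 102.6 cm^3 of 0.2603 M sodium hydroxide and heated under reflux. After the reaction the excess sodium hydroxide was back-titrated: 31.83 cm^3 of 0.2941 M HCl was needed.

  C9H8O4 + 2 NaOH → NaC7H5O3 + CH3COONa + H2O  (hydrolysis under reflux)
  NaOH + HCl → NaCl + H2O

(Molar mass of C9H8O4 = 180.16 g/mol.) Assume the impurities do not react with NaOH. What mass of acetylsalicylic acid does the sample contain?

1.562 g

n(NaOH) added = 0.1026 × 0.2603 = 0.02671 mol
n(HCl) used in back-titration = 0.03183 × 0.2941 = 9.361 × 10^-3 mol
n(NaOH) left over = 9.361 × 10^-3 mol (1:1 ratio)
n(NaOH) consumed by analyte = 0.02671 − 9.361 × 10^-3 = 0.01735 mol
From the 1:2 ratio, n(C9H8O4) = 1/2 × 0.01735 = 8.673 × 10^-3 mol
mass of C9H8O4 = 8.673 × 10^-3 × 180.16 = 1.562 g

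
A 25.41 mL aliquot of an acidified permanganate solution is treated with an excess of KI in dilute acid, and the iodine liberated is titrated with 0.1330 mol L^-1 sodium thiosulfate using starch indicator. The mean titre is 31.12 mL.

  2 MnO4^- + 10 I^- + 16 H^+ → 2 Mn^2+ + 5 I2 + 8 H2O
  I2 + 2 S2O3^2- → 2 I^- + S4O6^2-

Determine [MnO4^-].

0.03258 mol/L

n(S2O3^2-) = 0.03112 × 0.1330 = 4.139 × 10^-3 mol
n(I2) = n(S2O3^2-)/2 = 2.069 × 10^-3 mol
From the 2:5 ratio, n(MnO4^-) in the aliquot = 2/5 × 2.069 × 10^-3 = 8.278 × 10^-4 mol
[MnO4^-] = 8.278 × 10^-4 / 0.02541 = 0.03258 mol/L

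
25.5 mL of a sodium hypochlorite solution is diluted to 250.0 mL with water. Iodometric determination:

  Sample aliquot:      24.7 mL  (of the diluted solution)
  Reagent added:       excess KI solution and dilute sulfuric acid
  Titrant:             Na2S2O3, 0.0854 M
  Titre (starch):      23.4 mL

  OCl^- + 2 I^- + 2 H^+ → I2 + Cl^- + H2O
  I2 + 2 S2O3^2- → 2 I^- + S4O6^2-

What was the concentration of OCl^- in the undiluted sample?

n(S2O3^2-) = 0.0234 × 0.0854 = 2.00 × 10^-3 mol
n(I2) = n(S2O3^2-)/2 = 9.99 × 10^-4 mol
n(OCl^-) in the aliquot = 9.99 × 10^-4 mol (1:1 ratio)
[OCl^-]_dilute = 9.99 × 10^-4 / 0.0247 = 0.0405 mol/L
[OCl^-]_original = 0.0405 × 250.0/25.5 = 0.397 mol/L

0.397 M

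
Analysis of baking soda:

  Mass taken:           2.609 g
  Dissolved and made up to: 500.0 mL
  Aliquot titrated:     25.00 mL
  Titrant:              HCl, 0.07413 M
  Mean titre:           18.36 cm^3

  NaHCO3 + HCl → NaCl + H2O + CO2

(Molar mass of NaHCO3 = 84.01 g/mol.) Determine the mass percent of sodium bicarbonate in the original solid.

87.65 %

n(HCl) per titration = 0.01836 × 0.07413 = 1.361 × 10^-3 mol
n(NaHCO3) in each aliquot = 1.361 × 10^-3 mol (1:1 ratio)
n(NaHCO3) in the whole flask = 1.361 × 10^-3 × 500.0/25.00 = 0.02722 mol
mass of NaHCO3 = 0.02722 × 84.01 = 2.287 g
% NaHCO3 = 2.287 / 2.609 × 100 = 87.65 %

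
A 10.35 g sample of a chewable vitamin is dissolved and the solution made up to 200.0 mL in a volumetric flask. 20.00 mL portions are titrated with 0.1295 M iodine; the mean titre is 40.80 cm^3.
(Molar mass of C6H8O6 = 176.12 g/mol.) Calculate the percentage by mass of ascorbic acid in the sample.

89.91 %

C6H8O6 + I2 → C6H6O6 + 2 HI
n(I2) per titration = 0.04080 × 0.1295 = 5.284 × 10^-3 mol
n(C6H8O6) in each aliquot = 5.284 × 10^-3 mol (1:1 ratio)
n(C6H8O6) in the whole flask = 5.284 × 10^-3 × 200.0/20.00 = 0.05284 mol
mass of C6H8O6 = 0.05284 × 176.12 = 9.305 g
% C6H8O6 = 9.305 / 10.35 × 100 = 89.91 %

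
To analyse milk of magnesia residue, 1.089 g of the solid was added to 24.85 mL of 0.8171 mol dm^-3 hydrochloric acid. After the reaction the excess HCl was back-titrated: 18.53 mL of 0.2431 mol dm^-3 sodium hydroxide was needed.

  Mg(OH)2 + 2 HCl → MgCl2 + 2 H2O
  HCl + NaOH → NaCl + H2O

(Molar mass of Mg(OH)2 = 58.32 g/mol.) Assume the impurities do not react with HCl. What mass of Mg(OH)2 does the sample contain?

0.4607 g

n(HCl) added = 0.02485 × 0.8171 = 0.02030 mol
n(NaOH) used in back-titration = 0.01853 × 0.2431 = 4.505 × 10^-3 mol
n(HCl) left over = 4.505 × 10^-3 mol (1:1 ratio)
n(HCl) consumed by analyte = 0.02030 − 4.505 × 10^-3 = 0.01580 mol
From the 1:2 ratio, n(Mg(OH)2) = 1/2 × 0.01580 = 7.900 × 10^-3 mol
mass of Mg(OH)2 = 7.900 × 10^-3 × 58.32 = 0.4607 g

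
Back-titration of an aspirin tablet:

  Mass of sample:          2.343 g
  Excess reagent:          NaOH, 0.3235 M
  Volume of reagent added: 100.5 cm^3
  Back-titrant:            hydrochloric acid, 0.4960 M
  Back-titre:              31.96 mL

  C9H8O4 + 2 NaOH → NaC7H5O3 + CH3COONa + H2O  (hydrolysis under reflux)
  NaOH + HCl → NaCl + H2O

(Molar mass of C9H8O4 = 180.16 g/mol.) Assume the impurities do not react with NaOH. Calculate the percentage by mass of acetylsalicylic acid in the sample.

n(NaOH) added = 0.1005 × 0.3235 = 0.03251 mol
n(HCl) used in back-titration = 0.03196 × 0.4960 = 0.01585 mol
n(NaOH) left over = 0.01585 mol (1:1 ratio)
n(NaOH) consumed by analyte = 0.03251 − 0.01585 = 0.01666 mol
From the 1:2 ratio, n(C9H8O4) = 1/2 × 0.01666 = 8.330 × 10^-3 mol
mass of C9H8O4 = 8.330 × 10^-3 × 180.16 = 1.501 g
% C9H8O4 = 1.501 / 2.343 × 100 = 64.05 %

64.05 %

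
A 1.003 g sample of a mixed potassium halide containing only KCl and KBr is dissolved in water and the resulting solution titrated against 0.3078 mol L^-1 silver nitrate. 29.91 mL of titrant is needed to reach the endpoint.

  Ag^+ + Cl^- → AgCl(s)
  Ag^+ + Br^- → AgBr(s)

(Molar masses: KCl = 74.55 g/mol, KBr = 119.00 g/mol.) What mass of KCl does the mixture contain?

n(AgNO3) = 0.02991 × 0.3078 = 9.206 × 10^-3 mol
Let x = n(KCl), y = n(KBr).
Titrant: 1x + 1y = 9.206 × 10^-3;  mass: 74.55x + 119.00y = 1.003
Solving, x = 2.082 × 10^-3 mol, y = 7.124 × 10^-3 mol
mass of KCl = 2.082 × 10^-3 × 74.55 = 0.1552 g

0.1552 g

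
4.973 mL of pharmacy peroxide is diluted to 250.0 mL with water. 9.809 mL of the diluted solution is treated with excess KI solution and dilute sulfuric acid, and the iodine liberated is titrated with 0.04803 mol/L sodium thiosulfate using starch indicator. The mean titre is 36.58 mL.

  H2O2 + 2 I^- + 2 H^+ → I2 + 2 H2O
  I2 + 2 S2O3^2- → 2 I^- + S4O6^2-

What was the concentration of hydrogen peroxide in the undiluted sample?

4.502 mol/L

n(S2O3^2-) = 0.03658 × 0.04803 = 1.757 × 10^-3 mol
n(I2) = n(S2O3^2-)/2 = 8.785 × 10^-4 mol
n(H2O2) in the aliquot = 8.785 × 10^-4 mol (1:1 ratio)
[H2O2]_dilute = 8.785 × 10^-4 / 0.009809 = 0.08956 mol/L
[H2O2]_original = 0.08956 × 250.0/4.973 = 4.502 mol/L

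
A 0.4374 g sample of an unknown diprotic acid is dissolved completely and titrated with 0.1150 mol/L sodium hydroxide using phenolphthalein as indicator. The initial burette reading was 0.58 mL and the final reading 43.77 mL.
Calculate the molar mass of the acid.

176.1 g/mol

n(NaOH) = 0.04319 L × 0.1150 mol/L = 4.967 × 10^-3 mol
From the 1:2 ratio, n(H2A) = 1/2 × 4.967 × 10^-3 = 2.483 × 10^-3 mol
M = m / n = 0.4374 g / 2.483 × 10^-3 mol = 176.1 g/mol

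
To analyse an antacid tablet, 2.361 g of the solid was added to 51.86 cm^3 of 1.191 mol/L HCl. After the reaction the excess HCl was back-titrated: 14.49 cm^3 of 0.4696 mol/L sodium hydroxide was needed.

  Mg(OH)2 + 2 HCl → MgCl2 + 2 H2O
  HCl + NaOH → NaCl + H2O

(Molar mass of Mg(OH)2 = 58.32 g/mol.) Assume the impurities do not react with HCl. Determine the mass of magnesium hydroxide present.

1.603 g

n(HCl) added = 0.05186 × 1.191 = 0.06177 mol
n(NaOH) used in back-titration = 0.01449 × 0.4696 = 6.805 × 10^-3 mol
n(HCl) left over = 6.805 × 10^-3 mol (1:1 ratio)
n(HCl) consumed by analyte = 0.06177 − 6.805 × 10^-3 = 0.05496 mol
From the 1:2 ratio, n(Mg(OH)2) = 1/2 × 0.05496 = 0.02748 mol
mass of Mg(OH)2 = 0.02748 × 58.32 = 1.603 g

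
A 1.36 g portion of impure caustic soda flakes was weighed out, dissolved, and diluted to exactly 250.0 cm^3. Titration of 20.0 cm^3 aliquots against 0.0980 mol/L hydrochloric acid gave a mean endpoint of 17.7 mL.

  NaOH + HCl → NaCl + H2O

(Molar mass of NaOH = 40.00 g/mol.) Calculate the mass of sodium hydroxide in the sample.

0.867 g

n(HCl) per titration = 0.0177 × 0.0980 = 1.73 × 10^-3 mol
n(NaOH) in each aliquot = 1.73 × 10^-3 mol (1:1 ratio)
n(NaOH) in the whole flask = 1.73 × 10^-3 × 250.0/20.0 = 0.0217 mol
mass of NaOH = 0.0217 × 40.00 = 0.867 g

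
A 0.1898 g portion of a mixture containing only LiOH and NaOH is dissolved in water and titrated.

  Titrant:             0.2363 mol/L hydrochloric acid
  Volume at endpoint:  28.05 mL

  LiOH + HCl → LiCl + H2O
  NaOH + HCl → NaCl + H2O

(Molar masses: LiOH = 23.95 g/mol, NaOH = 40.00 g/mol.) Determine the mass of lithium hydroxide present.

0.1124 g

n(HCl) = 0.02805 × 0.2363 = 6.628 × 10^-3 mol
Let x = n(LiOH), y = n(NaOH).
Titrant: 1x + 1y = 6.628 × 10^-3;  mass: 23.95x + 40.00y = 0.1898
Solving, x = 4.693 × 10^-3 mol, y = 1.935 × 10^-3 mol
mass of LiOH = 4.693 × 10^-3 × 23.95 = 0.1124 g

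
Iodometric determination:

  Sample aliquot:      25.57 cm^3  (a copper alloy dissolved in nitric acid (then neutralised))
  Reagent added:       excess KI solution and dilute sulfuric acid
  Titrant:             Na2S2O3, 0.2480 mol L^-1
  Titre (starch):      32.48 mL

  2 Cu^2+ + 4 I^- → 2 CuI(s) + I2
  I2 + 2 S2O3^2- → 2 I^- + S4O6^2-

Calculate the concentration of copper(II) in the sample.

0.3150 mol/L

n(S2O3^2-) = 0.03248 × 0.2480 = 8.055 × 10^-3 mol
n(I2) = n(S2O3^2-)/2 = 4.028 × 10^-3 mol
From the 2:1 ratio, n(Cu2+) in the aliquot = 2/1 × 4.028 × 10^-3 = 8.055 × 10^-3 mol
[Cu2+] = 8.055 × 10^-3 / 0.02557 = 0.3150 mol/L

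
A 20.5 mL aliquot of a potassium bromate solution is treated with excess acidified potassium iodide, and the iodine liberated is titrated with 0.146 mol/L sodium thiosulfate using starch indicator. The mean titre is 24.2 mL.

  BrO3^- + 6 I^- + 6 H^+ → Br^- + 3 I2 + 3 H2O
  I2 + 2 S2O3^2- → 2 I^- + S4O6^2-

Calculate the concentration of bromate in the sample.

n(S2O3^2-) = 0.0242 × 0.146 = 3.53 × 10^-3 mol
n(I2) = n(S2O3^2-)/2 = 1.77 × 10^-3 mol
From the 1:3 ratio, n(BrO3^-) in the aliquot = 1/3 × 1.77 × 10^-3 = 5.89 × 10^-4 mol
[BrO3^-] = 5.89 × 10^-4 / 0.0205 = 0.0287 mol/L

0.0287 mol/L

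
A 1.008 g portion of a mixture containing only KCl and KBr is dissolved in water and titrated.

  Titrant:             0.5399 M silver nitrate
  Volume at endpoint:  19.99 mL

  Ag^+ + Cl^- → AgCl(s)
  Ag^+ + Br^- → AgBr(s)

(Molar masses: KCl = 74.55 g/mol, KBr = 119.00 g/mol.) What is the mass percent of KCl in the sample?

n(AgNO3) = 0.01999 × 0.5399 = 0.01079 mol
Let x = n(KCl), y = n(KBr).
Titrant: 1x + 1y = 0.01079;  mass: 74.55x + 119.00y = 1.008
Solving, x = 6.216 × 10^-3 mol, y = 4.576 × 10^-3 mol
mass of KCl = 6.216 × 10^-3 × 74.55 = 0.4634 g
% KCl = 0.4634 / 1.008 × 100 = 45.98 %

45.98 %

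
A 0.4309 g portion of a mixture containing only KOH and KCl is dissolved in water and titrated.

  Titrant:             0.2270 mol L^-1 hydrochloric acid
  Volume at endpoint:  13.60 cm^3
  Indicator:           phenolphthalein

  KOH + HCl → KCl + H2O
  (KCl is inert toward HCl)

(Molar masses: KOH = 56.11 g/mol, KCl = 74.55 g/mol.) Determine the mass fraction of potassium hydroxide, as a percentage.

40.20 %

n(HCl) = 0.01360 × 0.2270 = 3.087 × 10^-3 mol
Let x = n(KOH), y = n(KCl).
Titrant: 1x = 3.087 × 10^-3;  mass: 56.11x + 74.55y = 0.4309
Solving, x = 3.087 × 10^-3 mol, y = 3.456 × 10^-3 mol
mass of KOH = 3.087 × 10^-3 × 56.11 = 0.1732 g
% KOH = 0.1732 / 0.4309 × 100 = 40.20 %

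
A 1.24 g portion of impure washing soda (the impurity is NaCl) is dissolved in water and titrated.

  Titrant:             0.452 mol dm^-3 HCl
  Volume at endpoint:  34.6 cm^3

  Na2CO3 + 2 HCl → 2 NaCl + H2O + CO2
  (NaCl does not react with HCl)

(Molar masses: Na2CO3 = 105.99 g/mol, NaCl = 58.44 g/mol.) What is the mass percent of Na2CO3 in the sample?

66.8 %

n(HCl) = 0.0346 × 0.452 = 0.0156 mol
Let x = n(Na2CO3), y = n(NaCl).
Titrant: 2x = 0.0156;  mass: 105.99x + 58.44y = 1.24
Solving, x = 7.82 × 10^-3 mol, y = 7.04 × 10^-3 mol
mass of Na2CO3 = 7.82 × 10^-3 × 105.99 = 0.829 g
% Na2CO3 = 0.829 / 1.24 × 100 = 66.8 %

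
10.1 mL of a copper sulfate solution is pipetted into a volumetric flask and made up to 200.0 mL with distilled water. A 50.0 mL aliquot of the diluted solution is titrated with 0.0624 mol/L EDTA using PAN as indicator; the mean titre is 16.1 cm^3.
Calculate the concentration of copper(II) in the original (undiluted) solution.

Cu^2+ + EDTA^4- → [Cu(EDTA)]^2-
n(EDTA) = 0.0161 × 0.0624 = 1.00 × 10^-3 mol
n(Cu2+) in the aliquot = 1.00 × 10^-3 mol (1:1 ratio)
[Cu2+]_dilute = 1.00 × 10^-3 / 0.0500 = 0.0201 mol/L
Dilution factor = 200.0 / 10.1 = 19.80
[Cu2+]_stock = 0.0201 × 19.80 = 0.398 mol/L

0.398 mol/L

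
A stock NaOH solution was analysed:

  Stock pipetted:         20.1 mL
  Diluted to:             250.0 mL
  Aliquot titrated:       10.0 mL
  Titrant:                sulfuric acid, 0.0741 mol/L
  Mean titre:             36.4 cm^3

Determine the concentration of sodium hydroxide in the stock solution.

2 NaOH + H2SO4 → Na2SO4 + 2 H2O
n(H2SO4) = 0.0364 × 0.0741 = 2.70 × 10^-3 mol
From the 2:1 ratio, n(NaOH) in the aliquot = 2/1 × 2.70 × 10^-3 = 5.39 × 10^-3 mol
[NaOH]_dilute = 5.39 × 10^-3 / 0.0100 = 0.539 mol/L
Dilution factor = 250.0 / 20.1 = 12.44
[NaOH]_stock = 0.539 × 12.44 = 6.71 mol/L

6.71 mol/L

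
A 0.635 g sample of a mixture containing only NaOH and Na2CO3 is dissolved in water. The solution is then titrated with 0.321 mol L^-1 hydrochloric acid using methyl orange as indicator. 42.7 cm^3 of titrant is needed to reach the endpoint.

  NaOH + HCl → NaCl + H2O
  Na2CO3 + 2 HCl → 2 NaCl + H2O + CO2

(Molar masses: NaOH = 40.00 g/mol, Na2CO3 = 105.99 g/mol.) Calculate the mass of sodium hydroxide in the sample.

n(HCl) = 0.0427 × 0.321 = 0.0137 mol
Let x = n(NaOH), y = n(Na2CO3).
Titrant: 1x + 2y = 0.0137;  mass: 40.00x + 105.99y = 0.635
Solving, x = 7.03 × 10^-3 mol, y = 3.34 × 10^-3 mol
mass of NaOH = 7.03 × 10^-3 × 40.00 = 0.281 g

0.281 g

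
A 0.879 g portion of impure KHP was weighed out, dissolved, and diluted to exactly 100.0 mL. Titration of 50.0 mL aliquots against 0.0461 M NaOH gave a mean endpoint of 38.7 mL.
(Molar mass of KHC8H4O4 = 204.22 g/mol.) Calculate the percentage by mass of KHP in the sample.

KHC8H4O4 + NaOH → KNaC8H4O4 + H2O
n(NaOH) per titration = 0.0387 × 0.0461 = 1.78 × 10^-3 mol
n(KHC8H4O4) in each aliquot = 1.78 × 10^-3 mol (1:1 ratio)
n(KHC8H4O4) in the whole flask = 1.78 × 10^-3 × 100.0/50.0 = 3.57 × 10^-3 mol
mass of KHC8H4O4 = 3.57 × 10^-3 × 204.22 = 0.729 g
% KHC8H4O4 = 0.729 / 0.879 × 100 = 82.9 %

82.9 %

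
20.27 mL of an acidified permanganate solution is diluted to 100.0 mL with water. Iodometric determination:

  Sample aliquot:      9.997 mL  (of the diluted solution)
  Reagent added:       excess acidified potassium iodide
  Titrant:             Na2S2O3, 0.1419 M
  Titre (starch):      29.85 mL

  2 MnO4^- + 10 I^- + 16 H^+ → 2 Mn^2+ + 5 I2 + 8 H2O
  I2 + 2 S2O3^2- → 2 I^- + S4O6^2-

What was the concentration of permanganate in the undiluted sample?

n(S2O3^2-) = 0.02985 × 0.1419 = 4.236 × 10^-3 mol
n(I2) = n(S2O3^2-)/2 = 2.118 × 10^-3 mol
From the 2:5 ratio, n(MnO4^-) in the aliquot = 2/5 × 2.118 × 10^-3 = 8.471 × 10^-4 mol
[MnO4^-]_dilute = 8.471 × 10^-4 / 0.009997 = 0.08474 mol/L
[MnO4^-]_original = 0.08474 × 100.0/20.27 = 0.4181 mol/L

0.4181 M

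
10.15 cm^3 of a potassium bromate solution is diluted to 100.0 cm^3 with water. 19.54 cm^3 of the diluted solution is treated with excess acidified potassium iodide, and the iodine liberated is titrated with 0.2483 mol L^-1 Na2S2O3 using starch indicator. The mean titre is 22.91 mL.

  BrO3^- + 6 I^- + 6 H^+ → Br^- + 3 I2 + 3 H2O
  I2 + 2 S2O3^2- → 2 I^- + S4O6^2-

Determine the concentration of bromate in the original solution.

n(S2O3^2-) = 0.02291 × 0.2483 = 5.689 × 10^-3 mol
n(I2) = n(S2O3^2-)/2 = 2.844 × 10^-3 mol
From the 1:3 ratio, n(BrO3^-) in the aliquot = 1/3 × 2.844 × 10^-3 = 9.481 × 10^-4 mol
[BrO3^-]_dilute = 9.481 × 10^-4 / 0.01954 = 0.04852 mol/L
[BrO3^-]_original = 0.04852 × 100.0/10.15 = 0.4780 mol/L

0.4780 mol/L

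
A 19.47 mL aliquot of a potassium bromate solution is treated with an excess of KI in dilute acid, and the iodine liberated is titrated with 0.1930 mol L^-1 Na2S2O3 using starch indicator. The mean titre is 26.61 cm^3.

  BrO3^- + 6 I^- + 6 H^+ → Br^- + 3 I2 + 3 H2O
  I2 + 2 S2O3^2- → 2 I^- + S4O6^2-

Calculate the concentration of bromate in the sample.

n(S2O3^2-) = 0.02661 × 0.1930 = 5.136 × 10^-3 mol
n(I2) = n(S2O3^2-)/2 = 2.568 × 10^-3 mol
From the 1:3 ratio, n(BrO3^-) in the aliquot = 1/3 × 2.568 × 10^-3 = 8.560 × 10^-4 mol
[BrO3^-] = 8.560 × 10^-4 / 0.01947 = 0.04396 mol/L

0.04396 mol/L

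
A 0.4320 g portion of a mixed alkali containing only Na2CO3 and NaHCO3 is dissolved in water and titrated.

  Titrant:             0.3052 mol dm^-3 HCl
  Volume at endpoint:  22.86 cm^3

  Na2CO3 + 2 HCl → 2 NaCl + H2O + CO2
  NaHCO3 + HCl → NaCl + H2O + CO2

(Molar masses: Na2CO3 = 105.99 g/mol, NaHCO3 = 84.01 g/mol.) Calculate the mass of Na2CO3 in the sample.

0.2634 g

n(HCl) = 0.02286 × 0.3052 = 6.977 × 10^-3 mol
Let x = n(Na2CO3), y = n(NaHCO3).
Titrant: 2x + 1y = 6.977 × 10^-3;  mass: 105.99x + 84.01y = 0.4320
Solving, x = 2.485 × 10^-3 mol, y = 2.007 × 10^-3 mol
mass of Na2CO3 = 2.485 × 10^-3 × 105.99 = 0.2634 g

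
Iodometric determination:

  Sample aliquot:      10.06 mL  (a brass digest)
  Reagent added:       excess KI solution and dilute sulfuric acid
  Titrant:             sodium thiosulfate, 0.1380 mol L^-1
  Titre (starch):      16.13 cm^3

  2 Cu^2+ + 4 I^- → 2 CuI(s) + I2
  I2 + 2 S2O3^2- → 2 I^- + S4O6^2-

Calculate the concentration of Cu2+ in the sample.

n(S2O3^2-) = 0.01613 × 0.1380 = 2.226 × 10^-3 mol
n(I2) = n(S2O3^2-)/2 = 1.113 × 10^-3 mol
From the 2:1 ratio, n(Cu2+) in the aliquot = 2/1 × 1.113 × 10^-3 = 2.226 × 10^-3 mol
[Cu2+] = 2.226 × 10^-3 / 0.01006 = 0.2213 mol/L

0.2213 mol/L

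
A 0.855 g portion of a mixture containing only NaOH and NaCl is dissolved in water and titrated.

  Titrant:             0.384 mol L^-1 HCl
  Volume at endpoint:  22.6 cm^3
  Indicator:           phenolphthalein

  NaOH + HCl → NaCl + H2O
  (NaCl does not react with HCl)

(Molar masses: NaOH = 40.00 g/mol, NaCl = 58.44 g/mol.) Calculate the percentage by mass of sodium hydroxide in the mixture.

40.6 %

n(HCl) = 0.0226 × 0.384 = 8.68 × 10^-3 mol
Let x = n(NaOH), y = n(NaCl).
Titrant: 1x = 8.68 × 10^-3;  mass: 40.00x + 58.44y = 0.855
Solving, x = 8.68 × 10^-3 mol, y = 8.69 × 10^-3 mol
mass of NaOH = 8.68 × 10^-3 × 40.00 = 0.347 g
% NaOH = 0.347 / 0.855 × 100 = 40.6 %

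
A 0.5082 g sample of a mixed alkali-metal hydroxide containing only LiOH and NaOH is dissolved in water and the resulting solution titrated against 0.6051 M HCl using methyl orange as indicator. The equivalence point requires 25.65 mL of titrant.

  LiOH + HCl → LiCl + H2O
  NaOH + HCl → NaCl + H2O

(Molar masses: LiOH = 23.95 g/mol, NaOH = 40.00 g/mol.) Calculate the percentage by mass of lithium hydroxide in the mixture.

33.07 %

n(HCl) = 0.02565 × 0.6051 = 0.01552 mol
Let x = n(LiOH), y = n(NaOH).
Titrant: 1x + 1y = 0.01552;  mass: 23.95x + 40.00y = 0.5082
Solving, x = 7.018 × 10^-3 mol, y = 8.503 × 10^-3 mol
mass of LiOH = 7.018 × 10^-3 × 23.95 = 0.1681 g
% LiOH = 0.1681 / 0.5082 × 100 = 33.07 %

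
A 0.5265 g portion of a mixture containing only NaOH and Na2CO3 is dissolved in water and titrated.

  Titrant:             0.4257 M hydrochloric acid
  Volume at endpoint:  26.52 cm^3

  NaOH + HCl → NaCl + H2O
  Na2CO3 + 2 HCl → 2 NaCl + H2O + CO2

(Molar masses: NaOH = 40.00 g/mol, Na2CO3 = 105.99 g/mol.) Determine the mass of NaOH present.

0.2210 g

n(HCl) = 0.02652 × 0.4257 = 0.01129 mol
Let x = n(NaOH), y = n(Na2CO3).
Titrant: 1x + 2y = 0.01129;  mass: 40.00x + 105.99y = 0.5265
Solving, x = 5.524 × 10^-3 mol, y = 2.883 × 10^-3 mol
mass of NaOH = 5.524 × 10^-3 × 40.00 = 0.2210 g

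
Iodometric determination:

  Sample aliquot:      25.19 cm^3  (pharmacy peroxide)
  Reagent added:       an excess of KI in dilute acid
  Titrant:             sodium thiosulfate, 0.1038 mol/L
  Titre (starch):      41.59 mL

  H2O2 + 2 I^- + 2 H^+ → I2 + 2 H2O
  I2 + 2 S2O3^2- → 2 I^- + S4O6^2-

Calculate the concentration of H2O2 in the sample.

n(S2O3^2-) = 0.04159 × 0.1038 = 4.317 × 10^-3 mol
n(I2) = n(S2O3^2-)/2 = 2.159 × 10^-3 mol
n(H2O2) in the aliquot = 2.159 × 10^-3 mol (1:1 ratio)
[H2O2] = 2.159 × 10^-3 / 0.02519 = 0.08569 mol/L

0.08569 mol/L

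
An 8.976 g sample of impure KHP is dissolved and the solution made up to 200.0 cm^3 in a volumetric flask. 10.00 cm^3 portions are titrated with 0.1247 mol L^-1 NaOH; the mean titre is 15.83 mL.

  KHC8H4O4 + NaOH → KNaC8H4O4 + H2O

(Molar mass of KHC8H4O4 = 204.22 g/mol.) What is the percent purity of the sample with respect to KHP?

89.82 %

n(NaOH) per titration = 0.01583 × 0.1247 = 1.974 × 10^-3 mol
n(KHC8H4O4) in each aliquot = 1.974 × 10^-3 mol (1:1 ratio)
n(KHC8H4O4) in the whole flask = 1.974 × 10^-3 × 200.0/10.00 = 0.03948 mol
mass of KHC8H4O4 = 0.03948 × 204.22 = 8.063 g
% KHC8H4O4 = 8.063 / 8.976 × 100 = 89.82 %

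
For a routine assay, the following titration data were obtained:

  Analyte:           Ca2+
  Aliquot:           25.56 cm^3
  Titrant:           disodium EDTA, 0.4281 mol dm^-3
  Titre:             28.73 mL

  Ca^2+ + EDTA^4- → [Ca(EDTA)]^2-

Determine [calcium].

n(EDTA) = 0.02873 L × 0.4281 mol/L = 0.01230 mol
n(Ca2+) = 0.01230 mol (1:1 mole ratio)
[Ca2+] = 0.01230 mol / 0.02556 L = 0.4812 mol/L

0.4812 mol/L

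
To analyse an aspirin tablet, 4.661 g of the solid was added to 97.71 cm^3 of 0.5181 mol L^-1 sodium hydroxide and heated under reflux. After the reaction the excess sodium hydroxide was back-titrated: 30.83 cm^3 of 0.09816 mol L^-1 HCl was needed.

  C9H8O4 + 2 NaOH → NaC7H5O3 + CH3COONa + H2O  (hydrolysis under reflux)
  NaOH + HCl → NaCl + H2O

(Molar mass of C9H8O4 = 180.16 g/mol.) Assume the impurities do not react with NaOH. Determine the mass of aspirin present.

n(NaOH) added = 0.09771 × 0.5181 = 0.05062 mol
n(HCl) used in back-titration = 0.03083 × 0.09816 = 3.026 × 10^-3 mol
n(NaOH) left over = 3.026 × 10^-3 mol (1:1 ratio)
n(NaOH) consumed by analyte = 0.05062 − 3.026 × 10^-3 = 0.04760 mol
From the 1:2 ratio, n(C9H8O4) = 1/2 × 0.04760 = 0.02380 mol
mass of C9H8O4 = 0.02380 × 180.16 = 4.288 g

4.288 g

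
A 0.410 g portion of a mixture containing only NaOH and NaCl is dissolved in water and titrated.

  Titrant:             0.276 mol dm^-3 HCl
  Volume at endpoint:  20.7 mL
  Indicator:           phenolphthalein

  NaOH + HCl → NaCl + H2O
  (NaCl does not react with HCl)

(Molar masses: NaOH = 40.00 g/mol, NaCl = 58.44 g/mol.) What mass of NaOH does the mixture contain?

n(HCl) = 0.0207 × 0.276 = 5.71 × 10^-3 mol
Let x = n(NaOH), y = n(NaCl).
Titrant: 1x = 5.71 × 10^-3;  mass: 40.00x + 58.44y = 0.410
Solving, x = 5.71 × 10^-3 mol, y = 3.11 × 10^-3 mol
mass of NaOH = 5.71 × 10^-3 × 40.00 = 0.229 g

0.229 g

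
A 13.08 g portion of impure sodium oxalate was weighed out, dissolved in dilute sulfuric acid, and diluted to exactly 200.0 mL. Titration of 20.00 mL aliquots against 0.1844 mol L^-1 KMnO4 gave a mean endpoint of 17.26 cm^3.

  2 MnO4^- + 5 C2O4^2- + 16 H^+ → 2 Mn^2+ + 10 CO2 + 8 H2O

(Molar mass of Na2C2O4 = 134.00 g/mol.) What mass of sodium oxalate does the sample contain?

n(KMnO4) per titration = 0.01726 × 0.1844 = 3.183 × 10^-3 mol
From the 5:2 ratio, n(Na2C2O4) in each aliquot = 5/2 × 3.183 × 10^-3 = 7.957 × 10^-3 mol
n(Na2C2O4) in the whole flask = 7.957 × 10^-3 × 200.0/20.00 = 0.07957 mol
mass of Na2C2O4 = 0.07957 × 134.00 = 10.66 g

10.66 g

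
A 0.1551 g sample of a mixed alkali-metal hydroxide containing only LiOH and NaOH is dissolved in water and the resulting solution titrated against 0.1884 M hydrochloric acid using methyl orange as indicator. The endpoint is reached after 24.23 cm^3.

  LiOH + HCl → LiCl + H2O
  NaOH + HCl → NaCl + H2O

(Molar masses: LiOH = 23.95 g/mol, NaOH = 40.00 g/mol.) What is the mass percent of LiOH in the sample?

n(HCl) = 0.02423 × 0.1884 = 4.565 × 10^-3 mol
Let x = n(LiOH), y = n(NaOH).
Titrant: 1x + 1y = 4.565 × 10^-3;  mass: 23.95x + 40.00y = 0.1551
Solving, x = 1.713 × 10^-3 mol, y = 2.852 × 10^-3 mol
mass of LiOH = 1.713 × 10^-3 × 23.95 = 0.04103 g
% LiOH = 0.04103 / 0.1551 × 100 = 26.46 %

26.46 %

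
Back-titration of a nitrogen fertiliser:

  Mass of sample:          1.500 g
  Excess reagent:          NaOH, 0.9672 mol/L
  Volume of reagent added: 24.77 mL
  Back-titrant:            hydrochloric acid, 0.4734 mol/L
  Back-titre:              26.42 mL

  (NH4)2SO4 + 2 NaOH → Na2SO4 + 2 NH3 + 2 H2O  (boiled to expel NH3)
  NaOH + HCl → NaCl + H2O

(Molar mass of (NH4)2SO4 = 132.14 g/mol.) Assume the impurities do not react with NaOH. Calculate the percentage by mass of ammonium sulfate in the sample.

50.43 %

n(NaOH) added = 0.02477 × 0.9672 = 0.02396 mol
n(HCl) used in back-titration = 0.02642 × 0.4734 = 0.01251 mol
n(NaOH) left over = 0.01251 mol (1:1 ratio)
n(NaOH) consumed by analyte = 0.02396 − 0.01251 = 0.01145 mol
From the 1:2 ratio, n((NH4)2SO4) = 1/2 × 0.01145 = 5.725 × 10^-3 mol
mass of (NH4)2SO4 = 5.725 × 10^-3 × 132.14 = 0.7565 g
% (NH4)2SO4 = 0.7565 / 1.500 × 100 = 50.43 %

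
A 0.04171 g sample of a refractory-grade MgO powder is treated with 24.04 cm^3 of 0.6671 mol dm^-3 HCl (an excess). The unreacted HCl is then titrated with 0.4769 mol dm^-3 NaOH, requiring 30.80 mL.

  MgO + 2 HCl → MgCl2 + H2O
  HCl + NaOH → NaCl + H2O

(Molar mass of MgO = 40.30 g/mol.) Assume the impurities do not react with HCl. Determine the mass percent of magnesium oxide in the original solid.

n(HCl) added = 0.02404 × 0.6671 = 0.01604 mol
n(NaOH) used in back-titration = 0.03080 × 0.4769 = 0.01469 mol
n(HCl) left over = 0.01469 mol (1:1 ratio)
n(HCl) consumed by analyte = 0.01604 − 0.01469 = 1.349 × 10^-3 mol
From the 1:2 ratio, n(MgO) = 1/2 × 1.349 × 10^-3 = 6.743 × 10^-4 mol
mass of MgO = 6.743 × 10^-4 × 40.30 = 0.02717 g
% MgO = 0.02717 / 0.04171 × 100 = 65.15 %

65.15 %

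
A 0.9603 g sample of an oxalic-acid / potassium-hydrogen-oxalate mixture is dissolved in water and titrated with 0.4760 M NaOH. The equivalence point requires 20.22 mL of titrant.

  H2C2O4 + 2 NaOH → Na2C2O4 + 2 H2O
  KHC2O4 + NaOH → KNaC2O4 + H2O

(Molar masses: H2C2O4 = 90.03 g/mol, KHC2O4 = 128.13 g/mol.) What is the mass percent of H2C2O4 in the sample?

15.39 %

n(NaOH) = 0.02022 × 0.4760 = 9.625 × 10^-3 mol
Let x = n(H2C2O4), y = n(KHC2O4).
Titrant: 2x + 1y = 9.625 × 10^-3;  mass: 90.03x + 128.13y = 0.9603
Solving, x = 1.642 × 10^-3 mol, y = 6.341 × 10^-3 mol
mass of H2C2O4 = 1.642 × 10^-3 × 90.03 = 0.1478 g
% H2C2O4 = 0.1478 / 0.9603 × 100 = 15.39 %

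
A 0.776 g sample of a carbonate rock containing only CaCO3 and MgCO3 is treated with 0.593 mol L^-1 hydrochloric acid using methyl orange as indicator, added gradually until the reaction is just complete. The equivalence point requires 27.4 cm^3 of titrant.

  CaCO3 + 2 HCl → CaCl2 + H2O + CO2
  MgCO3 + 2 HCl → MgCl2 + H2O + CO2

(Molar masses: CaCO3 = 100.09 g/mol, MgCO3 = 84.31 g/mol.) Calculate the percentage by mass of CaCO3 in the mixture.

74.4 %

n(HCl) = 0.0274 × 0.593 = 0.0162 mol
Let x = n(CaCO3), y = n(MgCO3).
Titrant: 2x + 2y = 0.0162;  mass: 100.09x + 84.31y = 0.776
Solving, x = 5.77 × 10^-3 mol, y = 2.35 × 10^-3 mol
mass of CaCO3 = 5.77 × 10^-3 × 100.09 = 0.578 g
% CaCO3 = 0.578 / 0.776 × 100 = 74.4 %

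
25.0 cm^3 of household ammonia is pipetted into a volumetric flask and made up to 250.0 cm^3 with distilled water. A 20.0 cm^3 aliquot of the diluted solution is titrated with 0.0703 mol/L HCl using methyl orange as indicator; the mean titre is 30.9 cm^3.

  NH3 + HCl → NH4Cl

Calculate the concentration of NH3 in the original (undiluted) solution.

n(HCl) = 0.0309 × 0.0703 = 2.17 × 10^-3 mol
n(NH3) in the aliquot = 2.17 × 10^-3 mol (1:1 ratio)
[NH3]_dilute = 2.17 × 10^-3 / 0.0200 = 0.109 mol/L
Dilution factor = 250.0 / 25.0 = 10.00
[NH3]_stock = 0.109 × 10.00 = 1.09 mol/L

1.09 mol/L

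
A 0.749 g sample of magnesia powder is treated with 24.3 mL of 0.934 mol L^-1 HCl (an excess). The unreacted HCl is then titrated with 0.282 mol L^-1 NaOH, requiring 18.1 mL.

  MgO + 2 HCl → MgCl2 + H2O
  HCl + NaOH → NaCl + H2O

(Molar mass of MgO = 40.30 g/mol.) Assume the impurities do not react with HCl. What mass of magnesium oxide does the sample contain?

0.354 g

n(HCl) added = 0.0243 × 0.934 = 0.0227 mol
n(NaOH) used in back-titration = 0.0181 × 0.282 = 5.10 × 10^-3 mol
n(HCl) left over = 5.10 × 10^-3 mol (1:1 ratio)
n(HCl) consumed by analyte = 0.0227 − 5.10 × 10^-3 = 0.0176 mol
From the 1:2 ratio, n(MgO) = 1/2 × 0.0176 = 8.80 × 10^-3 mol
mass of MgO = 8.80 × 10^-3 × 40.30 = 0.354 g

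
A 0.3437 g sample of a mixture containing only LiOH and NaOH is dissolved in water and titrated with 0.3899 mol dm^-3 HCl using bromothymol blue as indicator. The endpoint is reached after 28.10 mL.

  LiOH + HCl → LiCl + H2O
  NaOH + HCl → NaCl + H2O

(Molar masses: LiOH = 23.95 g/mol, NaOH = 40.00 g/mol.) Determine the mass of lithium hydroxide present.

n(HCl) = 0.02810 × 0.3899 = 0.01096 mol
Let x = n(LiOH), y = n(NaOH).
Titrant: 1x + 1y = 0.01096;  mass: 23.95x + 40.00y = 0.3437
Solving, x = 5.891 × 10^-3 mol, y = 5.065 × 10^-3 mol
mass of LiOH = 5.891 × 10^-3 × 23.95 = 0.1411 g

0.1411 g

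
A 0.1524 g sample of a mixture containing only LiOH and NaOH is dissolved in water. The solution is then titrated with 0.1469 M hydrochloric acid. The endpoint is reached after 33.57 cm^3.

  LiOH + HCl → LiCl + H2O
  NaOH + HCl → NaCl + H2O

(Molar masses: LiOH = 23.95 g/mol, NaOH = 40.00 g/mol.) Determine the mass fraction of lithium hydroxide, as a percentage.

43.92 %

n(HCl) = 0.03357 × 0.1469 = 4.931 × 10^-3 mol
Let x = n(LiOH), y = n(NaOH).
Titrant: 1x + 1y = 4.931 × 10^-3;  mass: 23.95x + 40.00y = 0.1524
Solving, x = 2.795 × 10^-3 mol, y = 2.137 × 10^-3 mol
mass of LiOH = 2.795 × 10^-3 × 23.95 = 0.06694 g
% LiOH = 0.06694 / 0.1524 × 100 = 43.92 %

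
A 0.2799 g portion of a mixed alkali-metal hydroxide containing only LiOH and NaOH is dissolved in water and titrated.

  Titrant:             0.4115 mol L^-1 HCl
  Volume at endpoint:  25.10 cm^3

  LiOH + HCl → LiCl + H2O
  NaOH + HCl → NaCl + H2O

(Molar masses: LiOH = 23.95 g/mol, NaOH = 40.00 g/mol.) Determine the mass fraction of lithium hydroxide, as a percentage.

71.04 %

n(HCl) = 0.02510 × 0.4115 = 0.01033 mol
Let x = n(LiOH), y = n(NaOH).
Titrant: 1x + 1y = 0.01033;  mass: 23.95x + 40.00y = 0.2799
Solving, x = 8.302 × 10^-3 mol, y = 2.027 × 10^-3 mol
mass of LiOH = 8.302 × 10^-3 × 23.95 = 0.1988 g
% LiOH = 0.1988 / 0.2799 × 100 = 71.04 %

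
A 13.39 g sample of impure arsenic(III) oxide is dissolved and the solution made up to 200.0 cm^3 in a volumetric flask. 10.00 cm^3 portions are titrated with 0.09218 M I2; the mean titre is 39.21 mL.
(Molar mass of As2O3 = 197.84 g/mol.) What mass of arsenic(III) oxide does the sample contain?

As2O3 + 2 I2 + 2 H2O → As2O5 + 4 HI
n(I2) per titration = 0.03921 × 0.09218 = 3.614 × 10^-3 mol
From the 1:2 ratio, n(As2O3) in each aliquot = 1/2 × 3.614 × 10^-3 = 1.807 × 10^-3 mol
n(As2O3) in the whole flask = 1.807 × 10^-3 × 200.0/10.00 = 0.03614 mol
mass of As2O3 = 0.03614 × 197.84 = 7.151 g

7.151 g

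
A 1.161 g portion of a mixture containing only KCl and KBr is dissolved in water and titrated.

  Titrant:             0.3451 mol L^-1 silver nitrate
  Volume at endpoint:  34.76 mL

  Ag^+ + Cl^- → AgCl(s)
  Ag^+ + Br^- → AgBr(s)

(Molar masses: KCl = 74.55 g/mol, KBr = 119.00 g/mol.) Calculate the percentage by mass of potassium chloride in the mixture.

38.50 %

n(AgNO3) = 0.03476 × 0.3451 = 0.01200 mol
Let x = n(KCl), y = n(KBr).
Titrant: 1x + 1y = 0.01200;  mass: 74.55x + 119.00y = 1.161
Solving, x = 5.995 × 10^-3 mol, y = 6.001 × 10^-3 mol
mass of KCl = 5.995 × 10^-3 × 74.55 = 0.4469 g
% KCl = 0.4469 / 1.161 × 100 = 38.50 %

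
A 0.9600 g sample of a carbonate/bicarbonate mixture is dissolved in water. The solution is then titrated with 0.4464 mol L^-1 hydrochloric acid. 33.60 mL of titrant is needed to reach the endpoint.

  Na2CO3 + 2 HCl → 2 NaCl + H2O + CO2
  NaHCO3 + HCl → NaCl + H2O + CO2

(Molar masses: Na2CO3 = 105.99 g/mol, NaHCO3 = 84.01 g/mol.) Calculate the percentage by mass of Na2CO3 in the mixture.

53.41 %

n(HCl) = 0.03360 × 0.4464 = 0.01500 mol
Let x = n(Na2CO3), y = n(NaHCO3).
Titrant: 2x + 1y = 0.01500;  mass: 105.99x + 84.01y = 0.9600
Solving, x = 4.837 × 10^-3 mol, y = 5.324 × 10^-3 mol
mass of Na2CO3 = 4.837 × 10^-3 × 105.99 = 0.5127 g
% Na2CO3 = 0.5127 / 0.9600 × 100 = 53.41 %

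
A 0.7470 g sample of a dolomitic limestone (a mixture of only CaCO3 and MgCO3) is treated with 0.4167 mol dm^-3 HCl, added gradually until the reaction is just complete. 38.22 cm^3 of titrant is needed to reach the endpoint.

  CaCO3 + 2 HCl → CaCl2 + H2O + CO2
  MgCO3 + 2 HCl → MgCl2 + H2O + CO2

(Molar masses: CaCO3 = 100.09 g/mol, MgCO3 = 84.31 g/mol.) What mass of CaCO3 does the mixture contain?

n(HCl) = 0.03822 × 0.4167 = 0.01593 mol
Let x = n(CaCO3), y = n(MgCO3).
Titrant: 2x + 2y = 0.01593;  mass: 100.09x + 84.31y = 0.7470
Solving, x = 4.793 × 10^-3 mol, y = 3.170 × 10^-3 mol
mass of CaCO3 = 4.793 × 10^-3 × 100.09 = 0.4797 g

0.4797 g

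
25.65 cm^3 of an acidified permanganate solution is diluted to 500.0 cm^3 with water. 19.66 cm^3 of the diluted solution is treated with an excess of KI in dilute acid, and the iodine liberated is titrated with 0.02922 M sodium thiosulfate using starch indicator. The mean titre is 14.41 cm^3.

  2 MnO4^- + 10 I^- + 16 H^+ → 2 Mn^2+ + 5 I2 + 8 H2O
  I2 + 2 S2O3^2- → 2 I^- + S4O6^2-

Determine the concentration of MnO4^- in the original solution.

0.08350 M

n(S2O3^2-) = 0.01441 × 0.02922 = 4.211 × 10^-4 mol
n(I2) = n(S2O3^2-)/2 = 2.105 × 10^-4 mol
From the 2:5 ratio, n(MnO4^-) in the aliquot = 2/5 × 2.105 × 10^-4 = 8.421 × 10^-5 mol
[MnO4^-]_dilute = 8.421 × 10^-5 / 0.01966 = 0.004283 mol/L
[MnO4^-]_original = 0.004283 × 500.0/25.65 = 0.08350 mol/L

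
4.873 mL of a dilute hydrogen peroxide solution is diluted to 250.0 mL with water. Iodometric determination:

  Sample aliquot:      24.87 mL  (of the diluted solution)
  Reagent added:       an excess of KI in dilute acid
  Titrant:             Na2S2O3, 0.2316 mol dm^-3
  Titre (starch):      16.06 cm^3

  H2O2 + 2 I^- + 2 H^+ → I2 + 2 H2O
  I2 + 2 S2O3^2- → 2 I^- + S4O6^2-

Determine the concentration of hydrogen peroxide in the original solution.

3.836 mol/L

n(S2O3^2-) = 0.01606 × 0.2316 = 3.719 × 10^-3 mol
n(I2) = n(S2O3^2-)/2 = 1.860 × 10^-3 mol
n(H2O2) in the aliquot = 1.860 × 10^-3 mol (1:1 ratio)
[H2O2]_dilute = 1.860 × 10^-3 / 0.02487 = 0.07478 mol/L
[H2O2]_original = 0.07478 × 250.0/4.873 = 3.836 mol/L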